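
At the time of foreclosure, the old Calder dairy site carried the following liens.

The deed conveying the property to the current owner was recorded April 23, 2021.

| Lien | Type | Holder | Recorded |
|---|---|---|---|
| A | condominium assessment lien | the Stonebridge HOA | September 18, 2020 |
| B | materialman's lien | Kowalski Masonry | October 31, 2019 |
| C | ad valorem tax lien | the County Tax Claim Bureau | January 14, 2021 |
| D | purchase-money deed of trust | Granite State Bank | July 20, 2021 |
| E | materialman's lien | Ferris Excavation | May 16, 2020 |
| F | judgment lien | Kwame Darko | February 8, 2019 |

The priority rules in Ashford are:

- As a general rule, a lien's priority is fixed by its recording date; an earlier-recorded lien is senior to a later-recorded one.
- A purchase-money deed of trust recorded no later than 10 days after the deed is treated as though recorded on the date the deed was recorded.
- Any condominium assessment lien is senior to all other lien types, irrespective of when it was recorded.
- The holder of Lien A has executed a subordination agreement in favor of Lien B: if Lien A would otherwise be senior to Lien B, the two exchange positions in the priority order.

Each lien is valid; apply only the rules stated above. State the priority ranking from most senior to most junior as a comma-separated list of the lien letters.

B, F, A, E, C, D

Effective dates after the stated exceptions: D was recorded 88 days after the deed — beyond 10 days — so no relation-back applies.
As a condominium assessment lien, A is senior to every other lien.
Among the remaining liens, by effective date: F (February 8, 2019), B (October 31, 2019), E (May 16, 2020), C (January 14, 2021), D (July 20, 2021).
A would otherwise be senior to B, so under the subordination agreement A and B exchange positions.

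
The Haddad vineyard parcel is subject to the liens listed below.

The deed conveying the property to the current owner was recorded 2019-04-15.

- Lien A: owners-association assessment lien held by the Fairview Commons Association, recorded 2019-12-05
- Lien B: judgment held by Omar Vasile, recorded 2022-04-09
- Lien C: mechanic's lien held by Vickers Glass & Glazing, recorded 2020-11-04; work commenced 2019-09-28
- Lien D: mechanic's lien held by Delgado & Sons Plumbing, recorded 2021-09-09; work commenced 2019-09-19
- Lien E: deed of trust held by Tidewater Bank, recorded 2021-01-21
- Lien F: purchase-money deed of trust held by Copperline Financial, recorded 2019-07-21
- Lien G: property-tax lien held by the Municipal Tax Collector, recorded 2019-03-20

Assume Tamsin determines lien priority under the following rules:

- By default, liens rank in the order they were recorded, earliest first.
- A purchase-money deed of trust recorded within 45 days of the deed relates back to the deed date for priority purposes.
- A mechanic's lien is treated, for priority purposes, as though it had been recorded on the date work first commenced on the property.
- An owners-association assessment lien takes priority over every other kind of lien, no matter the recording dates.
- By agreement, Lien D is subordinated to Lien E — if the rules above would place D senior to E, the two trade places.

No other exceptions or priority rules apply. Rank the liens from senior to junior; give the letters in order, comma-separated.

First, effective dates: C's effective date is 2019-09-28, when work began; D relates back to 2019-09-19 (work commenced); F was recorded 97 days after the deed — beyond 45 days — so no relation-back applies.
A is an owners-association assessment lien and takes priority over every other lien.
Ordering the rest by effective date: G (2019-03-20), F (2019-07-21), D (2019-09-19), C (2019-09-28), E (2021-01-21), B (2022-04-09).
The subordination applies — D was senior to E — so D and E swap.

A, G, F, E, C, D, B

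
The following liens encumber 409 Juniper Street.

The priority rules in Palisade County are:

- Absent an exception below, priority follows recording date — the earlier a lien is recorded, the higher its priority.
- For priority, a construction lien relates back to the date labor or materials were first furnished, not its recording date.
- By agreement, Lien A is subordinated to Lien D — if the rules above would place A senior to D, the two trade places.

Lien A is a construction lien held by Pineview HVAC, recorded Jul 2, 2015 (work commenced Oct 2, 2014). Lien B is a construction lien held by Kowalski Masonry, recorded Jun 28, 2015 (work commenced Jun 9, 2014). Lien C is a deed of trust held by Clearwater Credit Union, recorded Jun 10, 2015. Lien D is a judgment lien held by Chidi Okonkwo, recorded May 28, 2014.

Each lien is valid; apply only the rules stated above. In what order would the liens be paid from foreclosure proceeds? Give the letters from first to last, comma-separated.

Effective dates after the stated exceptions: A is treated as recorded Oct 2, 2014, the work-commencement date; B's effective date is Jun 9, 2014, when work began.
Ordering by effective date: D (May 28, 2014), B (Jun 9, 2014), A (Oct 2, 2014), C (Jun 10, 2015).
A is already junior to D, so the subordination agreement changes nothing.

D, B, A, C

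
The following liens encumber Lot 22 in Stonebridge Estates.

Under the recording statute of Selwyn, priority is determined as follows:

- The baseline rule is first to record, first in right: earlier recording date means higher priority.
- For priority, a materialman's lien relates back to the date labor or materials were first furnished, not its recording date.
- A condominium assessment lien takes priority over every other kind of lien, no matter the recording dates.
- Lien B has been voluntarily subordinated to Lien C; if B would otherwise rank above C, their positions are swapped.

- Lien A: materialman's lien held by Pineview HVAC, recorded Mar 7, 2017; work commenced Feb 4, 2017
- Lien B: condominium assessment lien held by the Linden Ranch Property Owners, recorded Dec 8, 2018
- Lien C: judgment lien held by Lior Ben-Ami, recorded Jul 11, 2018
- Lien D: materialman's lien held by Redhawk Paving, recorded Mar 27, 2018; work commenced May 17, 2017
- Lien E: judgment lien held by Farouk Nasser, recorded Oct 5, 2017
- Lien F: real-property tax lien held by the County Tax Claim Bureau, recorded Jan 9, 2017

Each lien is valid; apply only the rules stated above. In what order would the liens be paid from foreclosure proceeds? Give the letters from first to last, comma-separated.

C, F, A, D, E, B

Effective dates: A is treated as recorded Feb 4, 2017, the work-commencement date; D is treated as recorded May 17, 2017, the work-commencement date.
B, as a condominium assessment lien, has superpriority and ranks first.
The other liens, earliest effective date first: F (Jan 9, 2017), A (Feb 4, 2017), D (May 17, 2017), E (Oct 5, 2017), C (Jul 11, 2018).
Because B would otherwise rank above C, the subordination swaps them.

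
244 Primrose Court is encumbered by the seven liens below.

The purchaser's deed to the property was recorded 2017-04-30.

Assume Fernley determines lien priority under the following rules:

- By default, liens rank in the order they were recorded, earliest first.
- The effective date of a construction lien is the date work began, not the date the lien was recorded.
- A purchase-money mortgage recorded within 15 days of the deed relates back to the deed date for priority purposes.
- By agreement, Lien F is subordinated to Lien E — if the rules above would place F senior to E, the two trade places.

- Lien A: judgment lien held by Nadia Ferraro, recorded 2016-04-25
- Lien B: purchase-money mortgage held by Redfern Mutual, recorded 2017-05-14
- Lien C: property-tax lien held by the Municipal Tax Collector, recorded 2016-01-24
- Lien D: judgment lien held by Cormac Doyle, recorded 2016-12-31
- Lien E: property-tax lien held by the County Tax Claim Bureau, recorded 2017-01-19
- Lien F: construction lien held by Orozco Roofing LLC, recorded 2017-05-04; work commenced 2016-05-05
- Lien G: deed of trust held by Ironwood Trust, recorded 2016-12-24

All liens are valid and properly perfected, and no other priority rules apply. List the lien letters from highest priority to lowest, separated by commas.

C, A, E, G, D, F, B

First, effective dates: B's effective date is the deed date, 2017-04-30; F relates back to 2016-05-05 (work commenced).
Sorted by effective date: C (2016-01-24), A (2016-04-25), F (2016-05-05), G (2016-12-24), D (2016-12-31), E (2017-01-19), B (2017-04-30).
F would otherwise be senior to E, so under the subordination agreement F and E exchange positions.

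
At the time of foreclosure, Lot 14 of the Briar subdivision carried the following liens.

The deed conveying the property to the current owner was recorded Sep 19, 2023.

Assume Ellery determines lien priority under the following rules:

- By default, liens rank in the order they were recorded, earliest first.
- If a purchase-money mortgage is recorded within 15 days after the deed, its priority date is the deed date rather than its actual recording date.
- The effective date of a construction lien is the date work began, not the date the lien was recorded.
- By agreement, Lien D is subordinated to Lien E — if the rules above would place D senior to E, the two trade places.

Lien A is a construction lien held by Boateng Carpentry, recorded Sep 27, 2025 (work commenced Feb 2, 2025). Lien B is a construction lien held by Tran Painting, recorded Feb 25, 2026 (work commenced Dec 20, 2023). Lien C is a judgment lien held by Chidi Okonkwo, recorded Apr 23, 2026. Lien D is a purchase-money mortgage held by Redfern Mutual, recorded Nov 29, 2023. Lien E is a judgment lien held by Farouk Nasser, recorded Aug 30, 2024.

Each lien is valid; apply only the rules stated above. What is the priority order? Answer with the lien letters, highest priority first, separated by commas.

E, B, D, A, C

Adjusting effective dates: A relates back to Feb 2, 2025 (work commenced); B is treated as recorded Dec 20, 2023, the work-commencement date; D was recorded 71 days after the deed — beyond 15 days — so no relation-back applies.
By effective date, earliest first: D (Nov 29, 2023), B (Dec 20, 2023), E (Aug 30, 2024), A (Feb 2, 2025), C (Apr 23, 2026).
D is senior to E before the subordination, so the two trade places.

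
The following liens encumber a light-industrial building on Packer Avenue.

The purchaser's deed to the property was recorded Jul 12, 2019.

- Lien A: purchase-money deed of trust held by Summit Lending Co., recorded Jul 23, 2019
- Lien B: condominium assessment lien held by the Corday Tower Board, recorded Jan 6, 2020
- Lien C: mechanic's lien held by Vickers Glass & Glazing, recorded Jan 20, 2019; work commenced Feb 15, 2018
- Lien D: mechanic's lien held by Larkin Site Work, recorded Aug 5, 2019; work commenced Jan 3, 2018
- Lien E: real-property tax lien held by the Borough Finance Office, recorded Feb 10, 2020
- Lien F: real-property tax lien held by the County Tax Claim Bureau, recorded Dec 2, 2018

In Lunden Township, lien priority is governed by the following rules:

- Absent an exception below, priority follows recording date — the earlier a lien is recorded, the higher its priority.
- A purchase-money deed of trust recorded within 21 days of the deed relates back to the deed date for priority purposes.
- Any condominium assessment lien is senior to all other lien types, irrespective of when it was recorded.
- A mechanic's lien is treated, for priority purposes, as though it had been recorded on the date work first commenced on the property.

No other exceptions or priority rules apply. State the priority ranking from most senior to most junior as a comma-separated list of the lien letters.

B, D, C, F, A, E

First, effective dates: A relates back to the deed date Jul 12, 2019; C's effective date is Feb 15, 2018, when work began; D's effective date is Jan 3, 2018, when work began.
As a condominium assessment lien, B is senior to every other lien.
Among the remaining liens, by effective date: D (Jan 3, 2018), C (Feb 15, 2018), F (Dec 2, 2018), A (Jul 12, 2019), E (Feb 10, 2020).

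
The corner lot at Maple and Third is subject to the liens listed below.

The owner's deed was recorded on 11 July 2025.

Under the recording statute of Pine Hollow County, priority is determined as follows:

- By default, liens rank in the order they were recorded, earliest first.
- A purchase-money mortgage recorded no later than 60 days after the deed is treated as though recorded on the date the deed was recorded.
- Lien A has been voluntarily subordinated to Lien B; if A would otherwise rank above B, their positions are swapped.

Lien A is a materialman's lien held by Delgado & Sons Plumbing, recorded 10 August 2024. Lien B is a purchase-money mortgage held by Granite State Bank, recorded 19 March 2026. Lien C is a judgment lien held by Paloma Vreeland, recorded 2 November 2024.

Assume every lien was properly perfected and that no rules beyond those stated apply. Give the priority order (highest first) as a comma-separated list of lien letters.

Effective dates after the stated exceptions: B missed the 60-day window (251 days after the deed), so its recording date stands.
Ordering by effective date: A (10 August 2024), C (2 November 2024), B (19 March 2026).
The subordination applies — A was senior to B — so A and B swap.

B, C, A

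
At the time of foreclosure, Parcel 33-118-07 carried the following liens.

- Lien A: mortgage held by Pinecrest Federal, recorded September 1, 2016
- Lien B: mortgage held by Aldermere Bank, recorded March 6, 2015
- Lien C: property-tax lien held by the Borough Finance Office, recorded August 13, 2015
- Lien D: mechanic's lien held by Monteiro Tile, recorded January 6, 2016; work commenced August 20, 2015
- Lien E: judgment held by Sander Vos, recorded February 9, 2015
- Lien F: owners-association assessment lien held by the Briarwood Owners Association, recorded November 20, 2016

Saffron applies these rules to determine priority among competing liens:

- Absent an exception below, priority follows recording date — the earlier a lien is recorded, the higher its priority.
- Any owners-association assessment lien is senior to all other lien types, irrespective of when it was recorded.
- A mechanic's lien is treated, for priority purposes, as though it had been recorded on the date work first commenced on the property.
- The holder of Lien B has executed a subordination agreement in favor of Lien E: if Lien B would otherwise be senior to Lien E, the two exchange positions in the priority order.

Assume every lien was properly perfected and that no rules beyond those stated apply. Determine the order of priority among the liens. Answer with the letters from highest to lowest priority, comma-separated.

First, effective dates: D relates back to August 20, 2015 (work commenced).
F, as an owners-association assessment lien, has superpriority and ranks first.
Remaining liens by effective date: E (February 9, 2015), B (March 6, 2015), C (August 13, 2015), D (August 20, 2015), A (September 1, 2016).
B is already junior to E, so the subordination agreement changes nothing.

F, E, B, C, D, A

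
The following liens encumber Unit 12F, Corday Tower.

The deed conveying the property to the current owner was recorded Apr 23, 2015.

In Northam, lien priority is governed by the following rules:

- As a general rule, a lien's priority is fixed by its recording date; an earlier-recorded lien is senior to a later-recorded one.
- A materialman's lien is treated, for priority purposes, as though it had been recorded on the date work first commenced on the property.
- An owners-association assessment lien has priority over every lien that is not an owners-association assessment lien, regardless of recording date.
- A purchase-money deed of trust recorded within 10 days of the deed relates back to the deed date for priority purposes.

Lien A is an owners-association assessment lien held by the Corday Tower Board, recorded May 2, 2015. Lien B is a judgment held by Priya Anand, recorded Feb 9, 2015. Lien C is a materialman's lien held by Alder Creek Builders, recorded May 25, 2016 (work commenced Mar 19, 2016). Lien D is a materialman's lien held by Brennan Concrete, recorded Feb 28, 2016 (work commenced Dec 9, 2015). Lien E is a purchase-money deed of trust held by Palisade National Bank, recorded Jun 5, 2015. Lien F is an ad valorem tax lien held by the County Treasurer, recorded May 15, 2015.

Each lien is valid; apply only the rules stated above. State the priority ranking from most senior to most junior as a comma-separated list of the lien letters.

A, B, F, E, D, C

Effective dates after the stated exceptions: C's effective date is Mar 19, 2016, when work began; D's effective date is Dec 9, 2015, when work began; E was recorded 43 days after the deed, outside the 10-day window, so it keeps its recording date.
A, as an owners-association assessment lien, has superpriority and ranks first.
Among the remaining liens, by effective date: B (Feb 9, 2015), F (May 15, 2015), E (Jun 5, 2015), D (Dec 9, 2015), C (Mar 19, 2016).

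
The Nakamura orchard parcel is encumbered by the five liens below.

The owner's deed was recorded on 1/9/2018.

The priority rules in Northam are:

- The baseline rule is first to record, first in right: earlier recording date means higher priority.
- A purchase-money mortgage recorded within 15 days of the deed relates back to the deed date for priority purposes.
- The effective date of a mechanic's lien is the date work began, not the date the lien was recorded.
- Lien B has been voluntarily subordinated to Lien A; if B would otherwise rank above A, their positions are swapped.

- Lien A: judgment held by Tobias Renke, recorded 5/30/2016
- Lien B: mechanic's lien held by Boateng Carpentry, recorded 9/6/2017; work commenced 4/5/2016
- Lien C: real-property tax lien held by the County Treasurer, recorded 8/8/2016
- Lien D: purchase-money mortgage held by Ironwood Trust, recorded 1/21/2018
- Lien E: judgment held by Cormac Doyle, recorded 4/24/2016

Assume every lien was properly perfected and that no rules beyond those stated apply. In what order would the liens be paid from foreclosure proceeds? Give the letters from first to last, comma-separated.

Effective dates after the stated exceptions: B's effective date is 4/5/2016, when work began; D was recorded within the 15-day window, so its effective date is the deed date 1/9/2018.
Sorted by effective date: B (4/5/2016), E (4/24/2016), A (5/30/2016), C (8/8/2016), D (1/9/2018).
The subordination applies — B was senior to A — so B and A swap.

A, E, B, C, D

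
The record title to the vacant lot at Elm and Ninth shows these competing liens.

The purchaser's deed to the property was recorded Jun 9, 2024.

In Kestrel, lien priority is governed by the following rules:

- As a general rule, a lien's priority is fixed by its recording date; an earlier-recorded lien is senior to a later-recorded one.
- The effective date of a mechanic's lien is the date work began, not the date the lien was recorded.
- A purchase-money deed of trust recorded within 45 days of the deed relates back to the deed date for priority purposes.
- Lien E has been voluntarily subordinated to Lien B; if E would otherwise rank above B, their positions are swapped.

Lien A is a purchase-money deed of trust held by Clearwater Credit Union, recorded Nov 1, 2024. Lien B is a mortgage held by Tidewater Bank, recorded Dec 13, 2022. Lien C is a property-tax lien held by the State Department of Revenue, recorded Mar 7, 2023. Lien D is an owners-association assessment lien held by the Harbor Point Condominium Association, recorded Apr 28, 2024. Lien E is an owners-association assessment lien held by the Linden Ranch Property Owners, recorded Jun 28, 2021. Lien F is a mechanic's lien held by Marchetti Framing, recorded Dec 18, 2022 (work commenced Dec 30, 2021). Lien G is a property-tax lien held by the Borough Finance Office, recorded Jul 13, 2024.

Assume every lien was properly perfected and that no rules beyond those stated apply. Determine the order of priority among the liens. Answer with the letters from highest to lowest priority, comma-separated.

B, F, E, C, D, G, A

Effective dates after the stated exceptions: A was recorded 145 days after the deed — beyond 45 days — so no relation-back applies; F is treated as recorded Dec 30, 2021, the work-commencement date.
Ordering by effective date: E (Jun 28, 2021), F (Dec 30, 2021), B (Dec 13, 2022), C (Mar 7, 2023), D (Apr 28, 2024), G (Jul 13, 2024), A (Nov 1, 2024).
Because E would otherwise rank above B, the subordination swaps them.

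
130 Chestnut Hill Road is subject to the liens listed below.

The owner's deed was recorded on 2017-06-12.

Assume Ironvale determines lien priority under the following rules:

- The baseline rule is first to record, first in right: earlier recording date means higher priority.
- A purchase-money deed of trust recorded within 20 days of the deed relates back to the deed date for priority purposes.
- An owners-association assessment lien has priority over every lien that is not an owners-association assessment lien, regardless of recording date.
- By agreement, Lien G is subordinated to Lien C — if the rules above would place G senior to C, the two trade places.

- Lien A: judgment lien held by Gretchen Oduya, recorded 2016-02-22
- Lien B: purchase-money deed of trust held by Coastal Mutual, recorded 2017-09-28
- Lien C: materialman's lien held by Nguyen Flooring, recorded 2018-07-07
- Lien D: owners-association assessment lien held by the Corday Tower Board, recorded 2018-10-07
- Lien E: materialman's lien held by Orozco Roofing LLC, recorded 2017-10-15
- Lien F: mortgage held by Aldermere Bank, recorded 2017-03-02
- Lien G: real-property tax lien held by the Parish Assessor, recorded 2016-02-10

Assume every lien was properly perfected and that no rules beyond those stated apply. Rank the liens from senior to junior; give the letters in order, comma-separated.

D, C, A, F, B, E, G

Effective dates: B was recorded 108 days after the deed — beyond 20 days — so no relation-back applies.
D is an owners-association assessment lien and takes priority over every other lien.
Ordering the rest by effective date: G (2016-02-10), A (2016-02-22), F (2017-03-02), B (2017-09-28), E (2017-10-15), C (2018-07-07).
Because G would otherwise rank above C, the subordination swaps them.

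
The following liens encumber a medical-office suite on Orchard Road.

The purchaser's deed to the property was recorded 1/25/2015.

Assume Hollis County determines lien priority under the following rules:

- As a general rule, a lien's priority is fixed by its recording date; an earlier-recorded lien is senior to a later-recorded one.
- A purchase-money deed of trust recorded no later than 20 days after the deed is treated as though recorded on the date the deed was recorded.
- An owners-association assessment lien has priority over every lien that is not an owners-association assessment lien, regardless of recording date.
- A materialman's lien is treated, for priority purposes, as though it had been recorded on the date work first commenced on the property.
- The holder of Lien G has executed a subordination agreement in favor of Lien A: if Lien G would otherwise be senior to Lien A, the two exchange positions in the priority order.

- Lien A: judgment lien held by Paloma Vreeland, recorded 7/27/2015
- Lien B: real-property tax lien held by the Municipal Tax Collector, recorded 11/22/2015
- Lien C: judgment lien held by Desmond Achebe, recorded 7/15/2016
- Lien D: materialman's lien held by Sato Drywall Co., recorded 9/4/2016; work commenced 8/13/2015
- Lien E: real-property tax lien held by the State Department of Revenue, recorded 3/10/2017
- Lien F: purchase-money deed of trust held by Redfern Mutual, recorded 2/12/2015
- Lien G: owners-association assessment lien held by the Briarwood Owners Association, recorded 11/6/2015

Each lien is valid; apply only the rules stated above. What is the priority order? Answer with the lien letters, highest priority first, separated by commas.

Effective dates: D's effective date is 8/13/2015, when work began; F's effective date is the deed date, 1/25/2015.
G is an owners-association assessment lien and takes priority over every other lien.
Remaining liens by effective date: F (1/25/2015), A (7/27/2015), D (8/13/2015), B (11/22/2015), C (7/15/2016), E (3/10/2017).
The subordination applies — G was senior to A — so G and A swap.

A, F, G, D, B, C, E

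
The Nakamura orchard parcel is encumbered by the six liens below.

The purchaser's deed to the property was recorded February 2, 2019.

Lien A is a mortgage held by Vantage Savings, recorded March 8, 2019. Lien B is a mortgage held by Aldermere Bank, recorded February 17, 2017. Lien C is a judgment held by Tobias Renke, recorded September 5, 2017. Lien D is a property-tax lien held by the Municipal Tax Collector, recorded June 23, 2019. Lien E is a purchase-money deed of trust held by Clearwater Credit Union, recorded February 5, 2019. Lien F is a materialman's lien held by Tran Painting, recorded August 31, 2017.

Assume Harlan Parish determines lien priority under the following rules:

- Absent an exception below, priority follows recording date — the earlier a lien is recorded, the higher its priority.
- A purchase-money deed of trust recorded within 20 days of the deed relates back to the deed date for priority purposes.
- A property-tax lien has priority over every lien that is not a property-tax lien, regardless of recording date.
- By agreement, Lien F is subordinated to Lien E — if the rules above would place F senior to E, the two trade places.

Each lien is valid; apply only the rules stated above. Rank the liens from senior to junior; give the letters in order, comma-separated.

Effective dates: E's effective date is the deed date, February 2, 2019.
D is a property-tax lien, so it outranks all other liens regardless of date.
Remaining liens by effective date: B (February 17, 2017), F (August 31, 2017), C (September 5, 2017), E (February 2, 2019), A (March 8, 2019).
The subordination applies — F was senior to E — so F and E swap.

D, B, E, C, F, A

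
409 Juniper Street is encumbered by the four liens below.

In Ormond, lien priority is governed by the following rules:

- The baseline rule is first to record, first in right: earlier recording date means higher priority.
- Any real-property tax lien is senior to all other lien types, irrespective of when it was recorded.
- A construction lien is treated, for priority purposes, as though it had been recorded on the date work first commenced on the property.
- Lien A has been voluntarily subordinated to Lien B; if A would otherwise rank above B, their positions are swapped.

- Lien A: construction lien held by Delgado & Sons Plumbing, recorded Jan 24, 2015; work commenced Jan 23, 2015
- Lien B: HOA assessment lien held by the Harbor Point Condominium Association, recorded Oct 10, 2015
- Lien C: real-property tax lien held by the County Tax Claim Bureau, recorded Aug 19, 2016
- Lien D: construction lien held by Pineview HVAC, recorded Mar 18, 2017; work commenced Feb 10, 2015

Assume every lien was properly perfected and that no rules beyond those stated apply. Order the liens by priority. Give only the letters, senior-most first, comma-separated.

C, B, D, A

Effective dates: A is treated as recorded Jan 23, 2015, the work-commencement date; D relates back to Feb 10, 2015 (work commenced).
As a real-property tax lien, C is senior to every other lien.
Among the remaining liens, by effective date: A (Jan 23, 2015), D (Feb 10, 2015), B (Oct 10, 2015).
A would otherwise be senior to B, so under the subordination agreement A and B exchange positions.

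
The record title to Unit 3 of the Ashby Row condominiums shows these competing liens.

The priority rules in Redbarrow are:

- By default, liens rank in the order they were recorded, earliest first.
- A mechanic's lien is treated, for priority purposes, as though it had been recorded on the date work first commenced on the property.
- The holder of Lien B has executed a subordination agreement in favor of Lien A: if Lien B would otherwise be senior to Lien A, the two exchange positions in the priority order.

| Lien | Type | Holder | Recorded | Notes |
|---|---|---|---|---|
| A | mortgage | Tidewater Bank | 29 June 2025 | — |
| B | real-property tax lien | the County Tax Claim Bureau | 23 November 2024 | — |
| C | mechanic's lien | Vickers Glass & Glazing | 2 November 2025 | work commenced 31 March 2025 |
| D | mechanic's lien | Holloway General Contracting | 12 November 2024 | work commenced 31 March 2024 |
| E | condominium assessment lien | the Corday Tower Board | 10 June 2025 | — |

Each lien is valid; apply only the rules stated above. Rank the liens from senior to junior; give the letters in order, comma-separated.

Adjusting effective dates: C's effective date is 31 March 2025, when work began; D is treated as recorded 31 March 2024, the work-commencement date.
By effective date, earliest first: D (31 March 2024), B (23 November 2024), C (31 March 2025), E (10 June 2025), A (29 June 2025).
B would otherwise be senior to A, so under the subordination agreement B and A exchange positions.

D, A, C, E, B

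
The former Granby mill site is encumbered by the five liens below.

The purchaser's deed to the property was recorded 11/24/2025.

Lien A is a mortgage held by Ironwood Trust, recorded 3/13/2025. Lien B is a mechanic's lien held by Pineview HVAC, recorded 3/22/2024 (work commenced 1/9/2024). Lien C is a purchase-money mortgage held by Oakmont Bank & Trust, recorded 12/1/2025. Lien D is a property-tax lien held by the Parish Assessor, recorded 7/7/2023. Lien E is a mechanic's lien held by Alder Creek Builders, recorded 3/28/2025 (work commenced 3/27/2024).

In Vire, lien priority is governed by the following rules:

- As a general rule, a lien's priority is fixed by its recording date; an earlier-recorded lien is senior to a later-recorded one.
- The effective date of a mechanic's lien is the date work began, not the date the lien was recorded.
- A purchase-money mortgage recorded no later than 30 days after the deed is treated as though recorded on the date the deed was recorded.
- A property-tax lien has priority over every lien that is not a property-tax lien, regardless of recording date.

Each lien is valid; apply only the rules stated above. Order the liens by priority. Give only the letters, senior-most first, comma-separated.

Adjusting effective dates: B is treated as recorded 1/9/2024, the work-commencement date; C relates back to the deed date 11/24/2025; E relates back to 3/27/2024 (work commenced).
D, as a property-tax lien, has superpriority and ranks first.
Ordering the rest by effective date: B (1/9/2024), E (3/27/2024), A (3/13/2025), C (11/24/2025).

D, B, E, A, C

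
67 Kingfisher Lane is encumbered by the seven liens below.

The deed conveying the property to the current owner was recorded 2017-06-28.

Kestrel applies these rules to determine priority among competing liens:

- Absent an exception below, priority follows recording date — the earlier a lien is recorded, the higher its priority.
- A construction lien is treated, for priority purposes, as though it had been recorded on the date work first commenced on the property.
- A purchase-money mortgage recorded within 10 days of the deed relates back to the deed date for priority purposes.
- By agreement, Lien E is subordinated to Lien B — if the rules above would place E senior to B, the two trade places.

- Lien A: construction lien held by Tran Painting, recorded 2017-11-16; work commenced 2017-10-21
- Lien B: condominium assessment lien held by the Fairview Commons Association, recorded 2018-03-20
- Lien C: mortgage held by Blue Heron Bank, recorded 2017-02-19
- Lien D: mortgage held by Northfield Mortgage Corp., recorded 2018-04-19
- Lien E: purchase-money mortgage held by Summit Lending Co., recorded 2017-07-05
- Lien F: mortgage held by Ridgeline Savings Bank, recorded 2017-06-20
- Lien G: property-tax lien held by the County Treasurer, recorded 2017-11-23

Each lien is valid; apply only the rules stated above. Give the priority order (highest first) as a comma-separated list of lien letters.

Effective dates: A is treated as recorded 2017-10-21, the work-commencement date; E was recorded within the 10-day window, so its effective date is the deed date 2017-06-28.
Sorted by effective date: C (2017-02-19), F (2017-06-20), E (2017-06-28), A (2017-10-21), G (2017-11-23), B (2018-03-20), D (2018-04-19).
E would otherwise be senior to B, so under the subordination agreement E and B exchange positions.

C, F, B, A, G, E, D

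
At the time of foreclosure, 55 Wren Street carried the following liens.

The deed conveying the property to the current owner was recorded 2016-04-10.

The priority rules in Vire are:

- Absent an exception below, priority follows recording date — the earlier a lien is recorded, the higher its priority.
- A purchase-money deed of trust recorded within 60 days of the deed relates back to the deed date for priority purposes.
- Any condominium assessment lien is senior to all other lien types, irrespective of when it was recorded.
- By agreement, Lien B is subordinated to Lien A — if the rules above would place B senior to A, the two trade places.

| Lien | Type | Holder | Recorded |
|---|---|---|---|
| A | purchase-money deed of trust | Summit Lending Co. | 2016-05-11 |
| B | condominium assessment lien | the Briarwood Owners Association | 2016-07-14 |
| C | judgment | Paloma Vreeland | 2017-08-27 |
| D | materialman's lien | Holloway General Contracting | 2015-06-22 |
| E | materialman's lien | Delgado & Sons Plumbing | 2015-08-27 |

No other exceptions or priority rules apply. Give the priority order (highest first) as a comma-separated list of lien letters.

Adjusting effective dates: A was recorded within the 60-day window, so its effective date is the deed date 2016-04-10.
B is a condominium assessment lien and takes priority over every other lien.
Ordering the rest by effective date: D (2015-06-22), E (2015-08-27), A (2016-04-10), C (2017-08-27).
B is senior to A before the subordination, so the two trade places.

A, D, E, B, C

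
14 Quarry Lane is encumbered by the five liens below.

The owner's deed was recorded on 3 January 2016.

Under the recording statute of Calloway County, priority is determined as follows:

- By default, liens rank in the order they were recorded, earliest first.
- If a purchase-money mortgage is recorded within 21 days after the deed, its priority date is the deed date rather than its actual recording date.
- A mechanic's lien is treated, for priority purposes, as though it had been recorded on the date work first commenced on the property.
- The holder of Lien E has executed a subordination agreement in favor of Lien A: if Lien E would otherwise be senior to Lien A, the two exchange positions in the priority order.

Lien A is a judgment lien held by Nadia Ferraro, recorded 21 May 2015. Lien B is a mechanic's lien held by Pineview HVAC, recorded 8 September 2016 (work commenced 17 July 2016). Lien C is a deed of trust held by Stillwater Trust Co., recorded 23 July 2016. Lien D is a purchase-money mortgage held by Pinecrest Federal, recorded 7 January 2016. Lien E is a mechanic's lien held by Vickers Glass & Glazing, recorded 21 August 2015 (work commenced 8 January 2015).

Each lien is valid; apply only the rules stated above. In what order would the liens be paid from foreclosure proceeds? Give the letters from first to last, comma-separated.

Effective dates: B is treated as recorded 17 July 2016, the work-commencement date; D's effective date is the deed date, 3 January 2016; E is treated as recorded 8 January 2015, the work-commencement date.
Ordering by effective date: E (8 January 2015), A (21 May 2015), D (3 January 2016), B (17 July 2016), C (23 July 2016).
E is senior to A before the subordination, so the two trade places.

A, E, D, B, C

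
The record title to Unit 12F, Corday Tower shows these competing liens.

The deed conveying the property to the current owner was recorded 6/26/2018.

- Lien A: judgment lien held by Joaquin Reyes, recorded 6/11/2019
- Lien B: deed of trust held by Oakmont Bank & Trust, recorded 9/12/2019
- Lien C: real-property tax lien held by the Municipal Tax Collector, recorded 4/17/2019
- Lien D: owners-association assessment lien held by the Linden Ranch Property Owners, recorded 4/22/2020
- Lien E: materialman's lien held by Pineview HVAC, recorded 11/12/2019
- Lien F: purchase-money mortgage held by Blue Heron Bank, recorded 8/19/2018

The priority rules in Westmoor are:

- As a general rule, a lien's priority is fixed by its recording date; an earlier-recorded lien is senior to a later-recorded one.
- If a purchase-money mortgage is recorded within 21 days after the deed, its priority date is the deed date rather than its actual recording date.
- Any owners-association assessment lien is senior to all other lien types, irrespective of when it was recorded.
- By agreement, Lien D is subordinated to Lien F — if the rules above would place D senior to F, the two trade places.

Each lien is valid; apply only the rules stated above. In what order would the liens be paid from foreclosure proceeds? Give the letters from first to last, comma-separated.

F, D, C, A, B, E

Effective dates: F was recorded 54 days after the deed — beyond 21 days — so no relation-back applies.
D is an owners-association assessment lien and takes priority over every other lien.
Remaining liens by effective date: F (8/19/2018), C (4/17/2019), A (6/11/2019), B (9/12/2019), E (11/12/2019).
The subordination applies — D was senior to F — so D and F swap.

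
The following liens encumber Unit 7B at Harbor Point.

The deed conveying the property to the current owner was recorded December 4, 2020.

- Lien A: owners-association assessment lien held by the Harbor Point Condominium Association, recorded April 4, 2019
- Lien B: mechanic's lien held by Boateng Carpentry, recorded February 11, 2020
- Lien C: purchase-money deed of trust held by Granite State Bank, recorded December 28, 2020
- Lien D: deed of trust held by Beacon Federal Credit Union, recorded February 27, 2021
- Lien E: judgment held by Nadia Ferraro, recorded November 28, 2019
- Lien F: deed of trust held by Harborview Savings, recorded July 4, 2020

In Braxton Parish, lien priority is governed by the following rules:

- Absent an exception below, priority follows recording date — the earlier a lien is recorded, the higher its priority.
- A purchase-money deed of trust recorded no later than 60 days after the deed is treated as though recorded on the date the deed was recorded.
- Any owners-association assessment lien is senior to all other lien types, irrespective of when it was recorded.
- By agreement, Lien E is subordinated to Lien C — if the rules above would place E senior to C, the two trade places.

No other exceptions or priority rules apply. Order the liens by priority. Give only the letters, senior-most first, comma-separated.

A, C, B, F, E, D

Effective dates after the stated exceptions: C's effective date is the deed date, December 4, 2020.
A is an owners-association assessment lien, so it outranks all other liens regardless of date.
The other liens, earliest effective date first: E (November 28, 2019), B (February 11, 2020), F (July 4, 2020), C (December 4, 2020), D (February 27, 2021).
Because E would otherwise rank above C, the subordination swaps them.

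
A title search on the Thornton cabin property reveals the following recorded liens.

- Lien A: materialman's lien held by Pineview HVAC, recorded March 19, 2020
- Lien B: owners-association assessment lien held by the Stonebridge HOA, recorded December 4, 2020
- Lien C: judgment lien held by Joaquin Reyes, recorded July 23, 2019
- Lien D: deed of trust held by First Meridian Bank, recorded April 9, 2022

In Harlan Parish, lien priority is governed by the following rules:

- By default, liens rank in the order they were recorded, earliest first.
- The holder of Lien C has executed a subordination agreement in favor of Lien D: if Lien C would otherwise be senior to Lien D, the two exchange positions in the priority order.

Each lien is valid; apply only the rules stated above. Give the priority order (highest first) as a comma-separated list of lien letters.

Sorted by effective date: C (July 23, 2019), A (March 19, 2020), B (December 4, 2020), D (April 9, 2022).
C would otherwise be senior to D, so under the subordination agreement C and D exchange positions.

D, A, B, C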